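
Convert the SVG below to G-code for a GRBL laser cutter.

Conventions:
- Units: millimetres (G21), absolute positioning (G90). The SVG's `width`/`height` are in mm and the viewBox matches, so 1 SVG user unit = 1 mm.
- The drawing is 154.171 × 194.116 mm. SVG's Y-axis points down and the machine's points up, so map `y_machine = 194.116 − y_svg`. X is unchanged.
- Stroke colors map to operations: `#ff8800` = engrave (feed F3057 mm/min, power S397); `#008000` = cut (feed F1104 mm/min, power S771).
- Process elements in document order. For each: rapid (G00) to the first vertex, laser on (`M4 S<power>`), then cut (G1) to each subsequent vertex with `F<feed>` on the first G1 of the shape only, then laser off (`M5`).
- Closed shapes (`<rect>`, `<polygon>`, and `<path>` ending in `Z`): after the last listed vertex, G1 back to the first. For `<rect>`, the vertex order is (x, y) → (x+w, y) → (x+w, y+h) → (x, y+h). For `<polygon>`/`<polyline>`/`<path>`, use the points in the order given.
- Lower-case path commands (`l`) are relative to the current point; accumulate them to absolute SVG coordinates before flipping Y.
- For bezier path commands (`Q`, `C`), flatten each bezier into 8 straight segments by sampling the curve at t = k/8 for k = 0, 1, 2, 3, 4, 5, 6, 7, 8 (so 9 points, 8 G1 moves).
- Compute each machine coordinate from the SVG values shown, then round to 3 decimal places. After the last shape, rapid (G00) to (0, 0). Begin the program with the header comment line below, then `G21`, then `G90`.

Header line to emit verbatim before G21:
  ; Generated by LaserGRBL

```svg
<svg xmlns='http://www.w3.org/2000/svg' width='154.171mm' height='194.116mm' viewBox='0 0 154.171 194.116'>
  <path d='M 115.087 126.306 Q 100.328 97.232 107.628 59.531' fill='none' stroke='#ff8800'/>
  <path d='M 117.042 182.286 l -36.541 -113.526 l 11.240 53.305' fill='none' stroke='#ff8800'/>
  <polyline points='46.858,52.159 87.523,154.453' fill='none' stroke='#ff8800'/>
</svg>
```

viewBox `0 0 154.171 194.116` with mm width/height → 1 unit = 1 mm. Flip: y_m = 194.116 − y_svg.

**Shape 1** — `<path>` quadratic bezier, stroke `#ff8800` → engrave (S397, F3057). Control points (SVG): P0=(115.087,126.306), P1=(100.328,97.232), P2=(107.628,59.531); sampled at t=k/8. Machine vertices: (115.087,67.810) → (111.742,75.213) → (109.086,82.886) → (107.120,90.829) → (105.843,99.041) → (105.255,107.522) → (105.357,116.274) → (106.148,125.295) → (107.628,134.585). Open path.

**Shape 2** — `<path>` open polyline, stroke `#ff8800` → engrave (S397, F3057). Machine vertices: (117.042,11.830) → (80.501,125.356) → (91.741,72.051). Open path.

**Shape 3** — `<polyline>` line segment, stroke `#ff8800` → engrave (S397, F3057). Machine vertices: (46.858,141.957) → (87.523,39.663). Open path.

; Generated by LaserGRBL
G21
G90
G00 X115.087 Y67.810
M4 S397
G1 X111.742 Y75.213 F3057
G1 X109.086 Y82.886
G1 X107.120 Y90.829
G1 X105.843 Y99.041
G1 X105.255 Y107.522
G1 X105.357 Y116.274
G1 X106.148 Y125.295
G1 X107.628 Y134.585
M5
G00 X117.042 Y11.830
M4 S397
G1 X80.501 Y125.356 F3057
G1 X91.741 Y72.051
M5
G00 X46.858 Y141.957
M4 S397
G1 X87.523 Y39.663 F3057
M5
G00 X0.000 Y0.000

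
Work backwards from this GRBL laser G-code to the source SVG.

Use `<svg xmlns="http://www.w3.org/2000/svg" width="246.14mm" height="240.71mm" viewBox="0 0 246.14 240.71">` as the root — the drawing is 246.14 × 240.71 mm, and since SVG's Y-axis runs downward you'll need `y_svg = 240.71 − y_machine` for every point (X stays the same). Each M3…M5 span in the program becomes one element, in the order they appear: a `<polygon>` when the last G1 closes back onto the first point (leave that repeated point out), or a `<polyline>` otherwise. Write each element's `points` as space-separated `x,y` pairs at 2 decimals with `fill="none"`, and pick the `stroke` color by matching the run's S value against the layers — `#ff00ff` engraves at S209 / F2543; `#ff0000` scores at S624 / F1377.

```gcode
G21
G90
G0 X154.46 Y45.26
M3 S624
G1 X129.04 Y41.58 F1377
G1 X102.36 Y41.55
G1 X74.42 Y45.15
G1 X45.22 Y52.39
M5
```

Machine Y-up, SVG Y-down with viewBox height 240.71, so y_svg = 240.71 − y_machine; X carries over. Every run uses S624, so all elements get stroke `#ff0000` (score).

Run 1: The run is open, so emit a `<polyline>` with points (Y-flipped): 154.46,195.45 129.04,199.13 102.36,199.16 74.42,195.56 45.22,188.32.

<svg xmlns="http://www.w3.org/2000/svg" width="246.14mm" height="240.71mm" viewBox="0 0 246.14 240.71">
  <polyline points="154.46,195.45 129.04,199.13 102.36,199.16 74.42,195.56 45.22,188.32" fill="none" stroke="#ff0000"/>
</svg>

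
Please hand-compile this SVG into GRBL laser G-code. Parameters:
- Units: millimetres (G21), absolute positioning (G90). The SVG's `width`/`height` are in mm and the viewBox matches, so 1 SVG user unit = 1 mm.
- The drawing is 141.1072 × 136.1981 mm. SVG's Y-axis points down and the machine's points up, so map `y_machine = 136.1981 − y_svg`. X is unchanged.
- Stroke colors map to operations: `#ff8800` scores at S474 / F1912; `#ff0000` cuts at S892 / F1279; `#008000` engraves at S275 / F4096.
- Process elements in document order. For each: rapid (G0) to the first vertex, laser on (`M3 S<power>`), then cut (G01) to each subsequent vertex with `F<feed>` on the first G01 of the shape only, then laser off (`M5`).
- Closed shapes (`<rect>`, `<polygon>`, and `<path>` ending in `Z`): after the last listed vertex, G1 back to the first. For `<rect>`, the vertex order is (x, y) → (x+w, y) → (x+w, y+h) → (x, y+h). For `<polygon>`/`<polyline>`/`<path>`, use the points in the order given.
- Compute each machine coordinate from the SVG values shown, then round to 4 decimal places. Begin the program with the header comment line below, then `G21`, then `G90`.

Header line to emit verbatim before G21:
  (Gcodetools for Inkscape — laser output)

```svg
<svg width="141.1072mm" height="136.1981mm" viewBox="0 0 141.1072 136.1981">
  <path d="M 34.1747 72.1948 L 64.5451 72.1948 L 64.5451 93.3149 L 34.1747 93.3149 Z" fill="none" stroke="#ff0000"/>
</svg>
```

(Gcodetools for Inkscape — laser output)
G21
G90
G0 X34.1747 Y64.0033
M3 S892
G01 X64.5451 Y64.0033 F1279
G01 X64.5451 Y42.8832
G01 X34.1747 Y42.8832
G01 X34.1747 Y64.0033
M5

1 u = 1 mm; y_m = 136.1981 − y.

[1] `<path>` rectangle, #ff0000→cut S892 F1279: (34.1747,64.0033) → (64.5451,64.0033) → (64.5451,42.8832) → (34.1747,42.8832) → (34.1747,64.0033) (closed)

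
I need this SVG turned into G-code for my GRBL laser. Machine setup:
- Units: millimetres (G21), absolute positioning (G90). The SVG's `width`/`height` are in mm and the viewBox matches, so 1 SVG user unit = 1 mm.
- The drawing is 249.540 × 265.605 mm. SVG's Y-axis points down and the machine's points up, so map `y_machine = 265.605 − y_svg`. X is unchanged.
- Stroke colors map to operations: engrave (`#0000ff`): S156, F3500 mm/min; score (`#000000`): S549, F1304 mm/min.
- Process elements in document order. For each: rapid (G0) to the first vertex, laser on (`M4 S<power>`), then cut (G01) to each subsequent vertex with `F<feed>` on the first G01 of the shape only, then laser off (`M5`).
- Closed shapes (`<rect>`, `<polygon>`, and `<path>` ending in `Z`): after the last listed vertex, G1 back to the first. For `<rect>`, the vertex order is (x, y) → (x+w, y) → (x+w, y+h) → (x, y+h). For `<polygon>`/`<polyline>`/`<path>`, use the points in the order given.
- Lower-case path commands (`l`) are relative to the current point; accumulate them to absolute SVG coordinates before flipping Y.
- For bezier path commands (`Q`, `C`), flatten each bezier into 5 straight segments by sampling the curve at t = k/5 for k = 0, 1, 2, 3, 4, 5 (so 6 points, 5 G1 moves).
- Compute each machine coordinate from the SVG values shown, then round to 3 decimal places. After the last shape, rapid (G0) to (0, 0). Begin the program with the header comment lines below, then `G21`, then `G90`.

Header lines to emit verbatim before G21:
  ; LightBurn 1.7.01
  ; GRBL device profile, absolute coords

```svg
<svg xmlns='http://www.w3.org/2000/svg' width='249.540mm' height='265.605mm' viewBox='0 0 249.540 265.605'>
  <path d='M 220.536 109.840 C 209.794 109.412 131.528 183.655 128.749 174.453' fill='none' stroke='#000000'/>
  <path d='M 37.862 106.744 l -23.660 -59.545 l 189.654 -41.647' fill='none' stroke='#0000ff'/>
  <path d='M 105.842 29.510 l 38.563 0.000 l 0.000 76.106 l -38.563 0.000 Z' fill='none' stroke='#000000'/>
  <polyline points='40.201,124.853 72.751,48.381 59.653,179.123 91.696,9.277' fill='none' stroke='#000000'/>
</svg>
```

; LightBurn 1.7.01
; GRBL device profile, absolute coords
G21
G90
G0 X220.536 Y155.765
M4 S549
G01 X207.132 Y148.326 F1304
G01 X184.387 Y130.556
G01 X159.165 Y110.044
G01 X138.331 Y94.379
G01 X128.749 Y91.152
M5
G0 X37.862 Y158.861
M4 S156
G01 X14.202 Y218.406 F3500
G01 X203.856 Y260.053
M5
G0 X105.842 Y236.095
M4 S549
G01 X144.405 Y236.095 F1304
G01 X144.405 Y159.989
G01 X105.842 Y159.989
G01 X105.842 Y236.095
M5
G0 X40.201 Y140.752
M4 S549
G01 X72.751 Y217.224 F1304
G01 X59.653 Y86.482
G01 X91.696 Y256.328
M5
G0 X0.000 Y0.000

viewBox `0 0 249.540 265.605` with mm width/height → 1 unit = 1 mm. Flip: y_m = 265.605 − y_svg.

**Shape 1** — `<path>` cubic bezier, stroke `#000000` → score (S549, F1304). Control points (SVG): P0=(220.536,109.840), P1=(209.794,109.412), P2=(131.528,183.655), P3=(128.749,174.453); sampled at t=k/5. Machine vertices: (220.536,155.765) → (207.132,148.326) → (184.387,130.556) → (159.165,110.044) → (138.331,94.379) → (128.749,91.152). Open path.

**Shape 2** — `<path>` open polyline, stroke `#0000ff` → engrave (S156, F3500). Machine vertices: (37.862,158.861) → (14.202,218.406) → (203.856,260.053). Open path.

**Shape 3** — `<path>` rectangle, stroke `#000000` → score (S549, F1304). Machine vertices: (105.842,236.095) → (144.405,236.095) → (144.405,159.989) → (105.842,159.989) → (105.842,236.095). Closed: final G1 returns to the first vertex.

**Shape 4** — `<polyline>` open polyline, stroke `#000000` → score (S549, F1304). Machine vertices: (40.201,140.752) → (72.751,217.224) → (59.653,86.482) → (91.696,256.328). Open path.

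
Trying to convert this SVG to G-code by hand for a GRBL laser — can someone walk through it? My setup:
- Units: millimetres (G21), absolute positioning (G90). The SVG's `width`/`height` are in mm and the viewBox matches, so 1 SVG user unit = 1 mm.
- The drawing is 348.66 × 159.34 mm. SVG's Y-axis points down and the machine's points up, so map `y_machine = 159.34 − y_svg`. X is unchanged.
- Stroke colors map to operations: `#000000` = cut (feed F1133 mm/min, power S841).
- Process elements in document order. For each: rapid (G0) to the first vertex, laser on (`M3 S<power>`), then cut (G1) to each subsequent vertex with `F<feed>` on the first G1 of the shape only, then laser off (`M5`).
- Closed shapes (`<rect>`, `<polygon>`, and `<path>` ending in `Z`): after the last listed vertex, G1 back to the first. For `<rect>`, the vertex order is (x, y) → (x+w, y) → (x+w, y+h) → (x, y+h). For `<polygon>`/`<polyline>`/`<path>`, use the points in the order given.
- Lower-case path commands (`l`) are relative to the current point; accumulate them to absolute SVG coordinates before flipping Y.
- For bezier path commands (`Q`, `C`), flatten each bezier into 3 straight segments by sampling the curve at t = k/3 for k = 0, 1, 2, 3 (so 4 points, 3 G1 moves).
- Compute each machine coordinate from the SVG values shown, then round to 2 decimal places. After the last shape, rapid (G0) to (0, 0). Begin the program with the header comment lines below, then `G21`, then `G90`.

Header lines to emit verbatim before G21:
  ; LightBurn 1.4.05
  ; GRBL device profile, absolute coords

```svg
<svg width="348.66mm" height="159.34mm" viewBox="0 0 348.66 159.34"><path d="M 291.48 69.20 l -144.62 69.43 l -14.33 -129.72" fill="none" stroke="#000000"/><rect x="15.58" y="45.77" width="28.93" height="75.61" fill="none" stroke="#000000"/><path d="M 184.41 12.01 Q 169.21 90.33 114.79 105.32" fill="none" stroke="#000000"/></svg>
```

; LightBurn 1.4.05
; GRBL device profile, absolute coords
G21
G90
G0 X291.48 Y90.14
M3 S841
G1 X146.86 Y20.71 F1133
G1 X132.53 Y150.43
M5
G0 X15.58 Y113.57
M3 S841
G1 X44.51 Y113.57 F1133
G1 X44.51 Y37.96
G1 X15.58 Y37.96
G1 X15.58 Y113.57
M5
G0 X184.41 Y147.33
M3 S841
G1 X169.92 Y102.15 F1133
G1 X146.71 Y71.05
G1 X114.79 Y54.02
M5
G0 X0.00 Y0.00

Since the viewBox matches the mm dimensions, user units are millimetres directly. The only transform is the Y-flip y_m = 159.34 − y_svg.

Shape 1 is a open polyline drawn with `<path>`. Its stroke #000000 means cut at S841, F1133. After flipping Y the toolpath is (291.48,90.14) → (146.86,20.71) → (132.53,150.43).

Shape 2 is a rectangle drawn with `<rect>`. Its stroke #000000 means cut at S841, F1133. After flipping Y the toolpath is (15.58,113.57) → (44.51,113.57) → (44.51,37.96) → (15.58,37.96) → (15.58,113.57), returning to the start.

Shape 3 is a quadratic bezier drawn with `<path>`. Its stroke #000000 means cut at S841, F1133. After flipping Y the toolpath is (184.41,147.33) → (169.92,102.15) → (146.71,71.05) → (114.79,54.02).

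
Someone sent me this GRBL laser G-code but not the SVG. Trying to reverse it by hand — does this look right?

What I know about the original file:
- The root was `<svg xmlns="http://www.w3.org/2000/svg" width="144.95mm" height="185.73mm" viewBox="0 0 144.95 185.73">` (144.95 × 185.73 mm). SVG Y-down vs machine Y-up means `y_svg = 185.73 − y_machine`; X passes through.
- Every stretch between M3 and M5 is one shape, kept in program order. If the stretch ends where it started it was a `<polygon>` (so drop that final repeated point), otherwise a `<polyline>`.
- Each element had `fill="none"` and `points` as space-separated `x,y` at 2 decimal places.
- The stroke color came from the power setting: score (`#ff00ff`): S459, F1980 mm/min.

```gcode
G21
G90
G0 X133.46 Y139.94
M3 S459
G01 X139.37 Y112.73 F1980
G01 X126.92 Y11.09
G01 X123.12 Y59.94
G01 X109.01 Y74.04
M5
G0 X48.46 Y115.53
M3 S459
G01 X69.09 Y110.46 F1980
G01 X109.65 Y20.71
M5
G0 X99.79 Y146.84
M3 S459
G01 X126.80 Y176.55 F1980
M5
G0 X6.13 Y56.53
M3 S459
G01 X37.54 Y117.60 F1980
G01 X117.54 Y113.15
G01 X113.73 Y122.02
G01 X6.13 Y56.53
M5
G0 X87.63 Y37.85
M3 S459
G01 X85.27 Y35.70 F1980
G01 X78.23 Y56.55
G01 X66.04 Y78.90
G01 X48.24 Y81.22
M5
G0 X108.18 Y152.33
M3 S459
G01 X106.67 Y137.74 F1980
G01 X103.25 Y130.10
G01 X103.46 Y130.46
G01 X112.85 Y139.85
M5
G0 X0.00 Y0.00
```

<svg xmlns="http://www.w3.org/2000/svg" width="144.95mm" height="185.73mm" viewBox="0 0 144.95 185.73">
  <polyline points="133.46,45.79 139.37,73.00 126.92,174.64 123.12,125.79 109.01,111.69" fill="none" stroke="#ff00ff"/>
  <polyline points="48.46,70.20 69.09,75.27 109.65,165.02" fill="none" stroke="#ff00ff"/>
  <polyline points="99.79,38.89 126.80,9.18" fill="none" stroke="#ff00ff"/>
  <polygon points="6.13,129.20 37.54,68.13 117.54,72.58 113.73,63.71" fill="none" stroke="#ff00ff"/>
  <polyline points="87.63,147.88 85.27,150.03 78.23,129.18 66.04,106.83 48.24,104.51" fill="none" stroke="#ff00ff"/>
  <polyline points="108.18,33.40 106.67,47.99 103.25,55.63 103.46,55.27 112.85,45.88" fill="none" stroke="#ff00ff"/>
</svg>

y_svg = 185.73 − y_m. Every run uses S459, so all elements get stroke `#ff00ff` (score).

[1] open run; points: 133.46,45.79 139.37,73.00 126.92,174.64 123.12,125.79 109.01,111.69

[2] open run; points: 48.46,70.20 69.09,75.27 109.65,165.02

[3] open run; points: 99.79,38.89 126.80,9.18

[4] closed run; points: 6.13,129.20 37.54,68.13 117.54,72.58 113.73,63.71

[5] open run; points: 87.63,147.88 85.27,150.03 78.23,129.18 66.04,106.83 48.24,104.51

[6] open run; points: 108.18,33.40 106.67,47.99 103.25,55.63 103.46,55.27 112.85,45.88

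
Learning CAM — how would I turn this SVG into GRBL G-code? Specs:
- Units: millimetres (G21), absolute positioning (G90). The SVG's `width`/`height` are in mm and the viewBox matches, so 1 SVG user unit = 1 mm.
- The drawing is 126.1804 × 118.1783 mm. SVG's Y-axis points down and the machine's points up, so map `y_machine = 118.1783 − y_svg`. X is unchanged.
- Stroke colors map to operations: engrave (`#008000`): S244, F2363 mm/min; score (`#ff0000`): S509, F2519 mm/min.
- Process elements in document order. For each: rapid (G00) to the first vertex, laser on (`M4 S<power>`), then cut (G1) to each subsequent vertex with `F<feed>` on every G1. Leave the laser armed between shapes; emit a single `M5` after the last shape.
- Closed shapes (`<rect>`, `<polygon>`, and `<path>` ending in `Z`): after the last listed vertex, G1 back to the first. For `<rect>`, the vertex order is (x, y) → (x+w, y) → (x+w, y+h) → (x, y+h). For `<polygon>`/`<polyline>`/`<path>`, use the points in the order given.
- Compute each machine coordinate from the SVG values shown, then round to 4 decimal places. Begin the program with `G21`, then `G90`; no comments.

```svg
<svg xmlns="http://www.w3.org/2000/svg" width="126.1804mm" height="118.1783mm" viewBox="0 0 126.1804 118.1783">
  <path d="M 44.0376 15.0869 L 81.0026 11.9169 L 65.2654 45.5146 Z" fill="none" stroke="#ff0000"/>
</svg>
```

G21
G90
G00 X44.0376 Y103.0914
M4 S509
G1 X81.0026 Y106.2614 F2519
G1 X65.2654 Y72.6637 F2519
G1 X44.0376 Y103.0914 F2519
M5

viewBox `0 0 126.1804 118.1783` with mm width/height → 1 unit = 1 mm. Flip: y_m = 118.1783 − y_svg.

**Shape 1** — `<path>` regular polygon, stroke `#ff0000` → score (S509, F2519). Machine vertices: (44.0376,103.0914) → (81.0026,106.2614) → (65.2654,72.6637) → (44.0376,103.0914). Closed: final G1 returns to the first vertex.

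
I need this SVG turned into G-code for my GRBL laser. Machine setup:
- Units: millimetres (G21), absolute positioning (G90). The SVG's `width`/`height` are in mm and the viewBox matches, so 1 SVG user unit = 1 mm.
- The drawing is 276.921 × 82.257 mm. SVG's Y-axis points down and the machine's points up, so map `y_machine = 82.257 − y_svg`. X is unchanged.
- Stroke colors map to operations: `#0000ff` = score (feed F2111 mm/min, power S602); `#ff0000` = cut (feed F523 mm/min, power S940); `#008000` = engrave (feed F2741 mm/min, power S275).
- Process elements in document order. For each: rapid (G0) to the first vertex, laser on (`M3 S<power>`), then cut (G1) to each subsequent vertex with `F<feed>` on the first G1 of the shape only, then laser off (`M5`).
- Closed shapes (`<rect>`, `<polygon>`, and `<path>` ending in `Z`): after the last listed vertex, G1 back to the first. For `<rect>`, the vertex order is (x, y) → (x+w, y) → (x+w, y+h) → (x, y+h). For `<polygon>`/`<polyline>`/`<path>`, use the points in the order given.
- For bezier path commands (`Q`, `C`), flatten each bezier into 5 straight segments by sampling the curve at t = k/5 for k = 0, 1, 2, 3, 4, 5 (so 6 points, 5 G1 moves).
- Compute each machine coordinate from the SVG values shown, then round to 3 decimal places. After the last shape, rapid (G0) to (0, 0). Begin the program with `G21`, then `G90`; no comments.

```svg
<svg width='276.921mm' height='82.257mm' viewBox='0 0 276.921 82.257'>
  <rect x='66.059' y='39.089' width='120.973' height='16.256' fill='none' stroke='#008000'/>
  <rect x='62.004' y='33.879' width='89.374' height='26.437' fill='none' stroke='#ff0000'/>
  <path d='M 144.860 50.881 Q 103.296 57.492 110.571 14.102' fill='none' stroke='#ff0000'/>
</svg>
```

Since the viewBox matches the mm dimensions, user units are millimetres directly. The only transform is the Y-flip y_m = 82.257 − y_svg.

Shape 1 is a rectangle drawn with `<rect>`. Its stroke #008000 means engrave at S275, F2741. After flipping Y the toolpath is (66.059,43.168) → (187.032,43.168) → (187.032,26.912) → (66.059,26.912) → (66.059,43.168), returning to the start.

Shape 2 is a rectangle drawn with `<rect>`. Its stroke #ff0000 means cut at S940, F523. After flipping Y the toolpath is (62.004,48.378) → (151.378,48.378) → (151.378,21.941) → (62.004,21.941) → (62.004,48.378), returning to the start.

Shape 3 is a quadratic bezier drawn with `<path>`. Its stroke #ff0000 means cut at S940, F523. After flipping Y the toolpath is (144.860,31.376) → (130.188,30.732) → (119.423,34.087) → (112.565,41.443) → (109.615,52.799) → (110.571,68.155).

G21
G90
G0 X66.059 Y43.168
M3 S275
G1 X187.032 Y43.168 F2741
G1 X187.032 Y26.912
G1 X66.059 Y26.912
G1 X66.059 Y43.168
M5
G0 X62.004 Y48.378
M3 S940
G1 X151.378 Y48.378 F523
G1 X151.378 Y21.941
G1 X62.004 Y21.941
G1 X62.004 Y48.378
M5
G0 X144.860 Y31.376
M3 S940
G1 X130.188 Y30.732 F523
G1 X119.423 Y34.087
G1 X112.565 Y41.443
G1 X109.615 Y52.799
G1 X110.571 Y68.155
M5
G0 X0.000 Y0.000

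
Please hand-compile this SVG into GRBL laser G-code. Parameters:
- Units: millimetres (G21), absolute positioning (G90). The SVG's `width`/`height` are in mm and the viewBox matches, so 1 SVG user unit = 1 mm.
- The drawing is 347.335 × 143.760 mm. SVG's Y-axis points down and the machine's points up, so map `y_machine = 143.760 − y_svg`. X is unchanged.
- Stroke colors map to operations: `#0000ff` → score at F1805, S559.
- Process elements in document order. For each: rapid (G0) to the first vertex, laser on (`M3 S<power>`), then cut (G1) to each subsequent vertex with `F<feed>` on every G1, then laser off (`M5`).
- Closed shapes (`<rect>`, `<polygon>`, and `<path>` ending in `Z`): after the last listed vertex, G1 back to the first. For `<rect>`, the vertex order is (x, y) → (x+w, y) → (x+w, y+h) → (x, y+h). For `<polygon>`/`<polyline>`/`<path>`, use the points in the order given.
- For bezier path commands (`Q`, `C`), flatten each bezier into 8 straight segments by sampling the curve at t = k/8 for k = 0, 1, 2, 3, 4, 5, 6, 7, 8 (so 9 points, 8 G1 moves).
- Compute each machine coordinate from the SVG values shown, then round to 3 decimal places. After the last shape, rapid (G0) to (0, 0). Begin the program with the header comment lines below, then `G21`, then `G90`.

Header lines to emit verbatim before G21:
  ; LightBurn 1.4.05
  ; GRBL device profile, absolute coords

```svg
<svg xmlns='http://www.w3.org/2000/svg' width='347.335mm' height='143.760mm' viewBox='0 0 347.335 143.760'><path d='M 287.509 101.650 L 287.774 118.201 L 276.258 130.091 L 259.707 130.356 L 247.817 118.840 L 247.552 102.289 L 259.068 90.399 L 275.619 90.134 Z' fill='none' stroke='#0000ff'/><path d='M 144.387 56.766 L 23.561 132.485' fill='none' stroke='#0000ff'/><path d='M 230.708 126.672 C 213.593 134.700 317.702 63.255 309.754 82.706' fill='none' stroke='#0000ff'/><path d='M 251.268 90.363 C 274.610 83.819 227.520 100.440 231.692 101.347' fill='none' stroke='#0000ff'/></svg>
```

Since the viewBox matches the mm dimensions, user units are millimetres directly. The only transform is the Y-flip y_m = 143.760 − y_svg.

Shape 1 is a regular polygon drawn with `<path>`. Its stroke #0000ff means score at S559, F1805. After flipping Y the toolpath is (287.509,42.110) → (287.774,25.559) → (276.258,13.669) → (259.707,13.404) → (247.817,24.920) → (247.552,41.471) → (259.068,53.361) → (275.619,53.626) → (287.509,42.110), returning to the start.

Shape 2 is a line segment drawn with `<path>`. Its stroke #0000ff means score at S559, F1805. After flipping Y the toolpath is (144.387,86.994) → (23.561,11.275).

Shape 3 is a cubic bezier drawn with `<path>`. Its stroke #0000ff means score at S559, F1805. After flipping Y the toolpath is (230.708,17.088) → (229.517,17.470) → (236.956,23.306) → (250.293,32.600) → (266.793,43.355) → (283.723,53.574) → (298.349,61.261) → (307.937,64.420) → (309.754,61.054).

Shape 4 is a cubic bezier drawn with `<path>`. Its stroke #0000ff means score at S559, F1805. After flipping Y the toolpath is (251.268,53.397) → (256.957,54.841) → (257.470,54.569) → (254.232,53.037) → (248.669,50.699) → (242.207,48.012) → (236.273,45.432) → (232.293,43.414) → (231.692,42.413).

; LightBurn 1.4.05
; GRBL device profile, absolute coords
G21
G90
G0 X287.509 Y42.110
M3 S559
G1 X287.774 Y25.559 F1805
G1 X276.258 Y13.669 F1805
G1 X259.707 Y13.404 F1805
G1 X247.817 Y24.920 F1805
G1 X247.552 Y41.471 F1805
G1 X259.068 Y53.361 F1805
G1 X275.619 Y53.626 F1805
G1 X287.509 Y42.110 F1805
M5
G0 X144.387 Y86.994
M3 S559
G1 X23.561 Y11.275 F1805
M5
G0 X230.708 Y17.088
M3 S559
G1 X229.517 Y17.470 F1805
G1 X236.956 Y23.306 F1805
G1 X250.293 Y32.600 F1805
G1 X266.793 Y43.355 F1805
G1 X283.723 Y53.574 F1805
G1 X298.349 Y61.261 F1805
G1 X307.937 Y64.420 F1805
G1 X309.754 Y61.054 F1805
M5
G0 X251.268 Y53.397
M3 S559
G1 X256.957 Y54.841 F1805
G1 X257.470 Y54.569 F1805
G1 X254.232 Y53.037 F1805
G1 X248.669 Y50.699 F1805
G1 X242.207 Y48.012 F1805
G1 X236.273 Y45.432 F1805
G1 X232.293 Y43.414 F1805
G1 X231.692 Y42.413 F1805
M5
G0 X0.000 Y0.000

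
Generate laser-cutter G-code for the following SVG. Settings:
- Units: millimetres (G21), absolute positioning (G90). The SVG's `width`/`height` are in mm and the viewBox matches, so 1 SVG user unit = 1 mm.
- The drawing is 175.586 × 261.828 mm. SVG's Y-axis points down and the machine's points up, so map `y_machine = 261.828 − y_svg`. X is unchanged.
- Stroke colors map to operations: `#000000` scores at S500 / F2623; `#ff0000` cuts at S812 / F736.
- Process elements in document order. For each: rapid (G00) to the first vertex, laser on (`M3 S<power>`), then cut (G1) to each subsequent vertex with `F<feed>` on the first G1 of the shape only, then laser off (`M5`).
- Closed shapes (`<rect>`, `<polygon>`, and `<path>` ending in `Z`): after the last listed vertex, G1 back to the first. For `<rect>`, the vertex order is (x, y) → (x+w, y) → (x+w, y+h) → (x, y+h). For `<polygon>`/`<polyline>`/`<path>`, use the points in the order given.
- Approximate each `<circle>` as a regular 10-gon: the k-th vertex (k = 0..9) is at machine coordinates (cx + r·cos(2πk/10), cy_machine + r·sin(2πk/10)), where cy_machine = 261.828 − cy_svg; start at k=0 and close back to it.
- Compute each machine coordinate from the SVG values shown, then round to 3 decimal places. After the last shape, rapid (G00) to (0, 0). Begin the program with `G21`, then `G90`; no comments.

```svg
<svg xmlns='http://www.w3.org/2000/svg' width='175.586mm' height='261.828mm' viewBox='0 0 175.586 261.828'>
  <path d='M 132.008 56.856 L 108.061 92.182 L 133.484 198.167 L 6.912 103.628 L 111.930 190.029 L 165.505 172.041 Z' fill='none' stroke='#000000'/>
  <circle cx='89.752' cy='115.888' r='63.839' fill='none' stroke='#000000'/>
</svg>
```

Since the viewBox matches the mm dimensions, user units are millimetres directly. The only transform is the Y-flip y_m = 261.828 − y_svg.

Shape 1 is a closed polygon drawn with `<path>`. Its stroke #000000 means score at S500, F2623. After flipping Y the toolpath is (132.008,204.972) → (108.061,169.646) → (133.484,63.661) → (6.912,158.200) → (111.930,71.799) → (165.505,89.787) → (132.008,204.972), returning to the start.

Shape 2 is a circle drawn with `<circle>`. Its stroke #000000 means score at S500, F2623. After flipping Y the toolpath is (153.591,145.940) → (141.399,183.464) → (109.479,206.654) → (70.025,206.654) → (38.105,183.464) → (25.913,145.940) → (38.105,108.416) → (70.025,85.226) → (109.479,85.226) → (141.399,108.416) → (153.591,145.940), returning to the start.

G21
G90
G00 X132.008 Y204.972
M3 S500
G1 X108.061 Y169.646 F2623
G1 X133.484 Y63.661
G1 X6.912 Y158.200
G1 X111.930 Y71.799
G1 X165.505 Y89.787
G1 X132.008 Y204.972
M5
G00 X153.591 Y145.940
M3 S500
G1 X141.399 Y183.464 F2623
G1 X109.479 Y206.654
G1 X70.025 Y206.654
G1 X38.105 Y183.464
G1 X25.913 Y145.940
G1 X38.105 Y108.416
G1 X70.025 Y85.226
G1 X109.479 Y85.226
G1 X141.399 Y108.416
G1 X153.591 Y145.940
M5
G00 X0.000 Y0.000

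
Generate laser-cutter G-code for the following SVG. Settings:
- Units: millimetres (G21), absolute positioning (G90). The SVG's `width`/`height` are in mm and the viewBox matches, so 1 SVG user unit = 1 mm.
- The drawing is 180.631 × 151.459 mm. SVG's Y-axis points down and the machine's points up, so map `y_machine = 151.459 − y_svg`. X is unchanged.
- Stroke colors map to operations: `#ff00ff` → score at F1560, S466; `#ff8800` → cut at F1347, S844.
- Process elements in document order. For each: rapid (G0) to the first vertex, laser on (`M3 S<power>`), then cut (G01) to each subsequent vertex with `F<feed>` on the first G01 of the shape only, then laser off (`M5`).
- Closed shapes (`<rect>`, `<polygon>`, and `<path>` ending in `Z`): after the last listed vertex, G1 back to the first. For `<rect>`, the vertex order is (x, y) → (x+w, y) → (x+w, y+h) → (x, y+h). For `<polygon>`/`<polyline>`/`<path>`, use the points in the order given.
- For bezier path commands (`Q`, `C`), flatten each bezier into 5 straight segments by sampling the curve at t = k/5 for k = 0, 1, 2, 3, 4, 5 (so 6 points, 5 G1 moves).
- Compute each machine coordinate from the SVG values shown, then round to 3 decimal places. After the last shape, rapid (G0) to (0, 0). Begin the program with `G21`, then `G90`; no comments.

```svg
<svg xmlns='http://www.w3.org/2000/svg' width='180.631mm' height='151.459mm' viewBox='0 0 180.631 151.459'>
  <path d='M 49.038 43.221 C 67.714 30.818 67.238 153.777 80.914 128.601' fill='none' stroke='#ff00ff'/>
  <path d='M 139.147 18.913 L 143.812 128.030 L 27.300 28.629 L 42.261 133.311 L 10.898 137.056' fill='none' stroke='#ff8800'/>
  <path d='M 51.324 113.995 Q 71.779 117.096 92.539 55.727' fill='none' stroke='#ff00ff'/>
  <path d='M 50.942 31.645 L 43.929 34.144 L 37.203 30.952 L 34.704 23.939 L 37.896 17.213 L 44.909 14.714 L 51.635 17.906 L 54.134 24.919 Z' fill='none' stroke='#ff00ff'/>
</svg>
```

1 u = 1 mm; y_m = 151.459 − y.

[1] `<path>` cubic bezier, #ff00ff→score S466 F1560: (49.038,108.238) → (58.212,101.704) → (64.388,76.292) → (69.164,45.608) → (74.140,23.261) → (80.914,22.858)

[2] `<path>` open polyline, #ff8800→cut S844 F1347: (139.147,132.546) → (143.812,23.429) → (27.300,122.830) → (42.261,18.148) → (10.898,14.403)

[3] `<path>` quadratic bezier, #ff00ff→score S466 F1560: (51.324,37.464) → (59.518,38.802) → (67.737,45.298) → (75.980,56.952) → (84.247,73.763) → (92.539,95.732)

[4] `<path>` regular polygon, #ff00ff→score S466 F1560: (50.942,119.814) → (43.929,117.315) → (37.203,120.507) → (34.704,127.520) → (37.896,134.246) → (44.909,136.745) → (51.635,133.553) → (54.134,126.540) → (50.942,119.814) (closed)

G21
G90
G0 X49.038 Y108.238
M3 S466
G01 X58.212 Y101.704 F1560
G01 X64.388 Y76.292
G01 X69.164 Y45.608
G01 X74.140 Y23.261
G01 X80.914 Y22.858
M5
G0 X139.147 Y132.546
M3 S844
G01 X143.812 Y23.429 F1347
G01 X27.300 Y122.830
G01 X42.261 Y18.148
G01 X10.898 Y14.403
M5
G0 X51.324 Y37.464
M3 S466
G01 X59.518 Y38.802 F1560
G01 X67.737 Y45.298
G01 X75.980 Y56.952
G01 X84.247 Y73.763
G01 X92.539 Y95.732
M5
G0 X50.942 Y119.814
M3 S466
G01 X43.929 Y117.315 F1560
G01 X37.203 Y120.507
G01 X34.704 Y127.520
G01 X37.896 Y134.246
G01 X44.909 Y136.745
G01 X51.635 Y133.553
G01 X54.134 Y126.540
G01 X50.942 Y119.814
M5
G0 X0.000 Y0.000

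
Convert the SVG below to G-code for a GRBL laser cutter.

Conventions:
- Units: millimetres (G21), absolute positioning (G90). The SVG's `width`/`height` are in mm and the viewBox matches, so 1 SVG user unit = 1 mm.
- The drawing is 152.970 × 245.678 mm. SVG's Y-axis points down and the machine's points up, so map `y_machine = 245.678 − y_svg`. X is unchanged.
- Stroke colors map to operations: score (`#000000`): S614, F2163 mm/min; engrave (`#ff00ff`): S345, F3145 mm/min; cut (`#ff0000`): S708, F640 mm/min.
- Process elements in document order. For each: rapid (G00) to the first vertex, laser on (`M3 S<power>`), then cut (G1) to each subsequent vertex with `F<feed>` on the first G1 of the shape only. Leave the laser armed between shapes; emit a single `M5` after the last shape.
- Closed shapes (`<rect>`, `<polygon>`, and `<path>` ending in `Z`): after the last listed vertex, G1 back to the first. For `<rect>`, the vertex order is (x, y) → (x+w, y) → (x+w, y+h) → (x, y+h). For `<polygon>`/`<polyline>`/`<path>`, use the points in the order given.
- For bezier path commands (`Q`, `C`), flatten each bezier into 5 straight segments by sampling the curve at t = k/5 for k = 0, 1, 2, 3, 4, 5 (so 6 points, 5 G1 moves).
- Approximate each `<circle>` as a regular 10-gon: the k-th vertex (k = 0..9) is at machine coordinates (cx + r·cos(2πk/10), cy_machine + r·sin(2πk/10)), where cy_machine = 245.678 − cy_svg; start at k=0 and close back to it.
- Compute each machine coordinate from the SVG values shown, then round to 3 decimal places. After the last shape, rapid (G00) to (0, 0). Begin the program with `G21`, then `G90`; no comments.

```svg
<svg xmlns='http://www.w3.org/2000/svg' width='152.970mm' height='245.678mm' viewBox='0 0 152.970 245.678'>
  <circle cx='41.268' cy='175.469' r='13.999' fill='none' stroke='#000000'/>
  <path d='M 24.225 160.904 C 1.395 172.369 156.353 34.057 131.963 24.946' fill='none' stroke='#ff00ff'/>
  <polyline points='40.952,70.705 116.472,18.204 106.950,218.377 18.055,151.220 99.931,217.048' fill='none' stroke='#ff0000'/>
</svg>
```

1 u = 1 mm; y_m = 245.678 − y.

[1] `<circle>` circle, #000000→score S614 F2163: (55.267,70.209) → (52.593,78.437) → (45.594,83.523) → (36.942,83.523) → (29.943,78.437) → (27.269,70.209) → (29.943,61.981) → (36.942,56.895) → (45.594,56.895) → (52.593,61.981) → (55.267,70.209) (closed)

[2] `<path>` cubic bezier, #ff00ff→engrave S345 F3145: (24.225,84.774) → (29.004,93.636) → (59.311,125.054) → (98.001,165.637) → (127.932,201.993) → (131.963,220.732)

[3] `<polyline>` open polyline, #ff0000→cut S708 F640: (40.952,174.973) → (116.472,227.474) → (106.950,27.301) → (18.055,94.458) → (99.931,28.630)

G21
G90
G00 X55.267 Y70.209
M3 S614
G1 X52.593 Y78.437 F2163
G1 X45.594 Y83.523
G1 X36.942 Y83.523
G1 X29.943 Y78.437
G1 X27.269 Y70.209
G1 X29.943 Y61.981
G1 X36.942 Y56.895
G1 X45.594 Y56.895
G1 X52.593 Y61.981
G1 X55.267 Y70.209
G00 X24.225 Y84.774
M3 S345
G1 X29.004 Y93.636 F3145
G1 X59.311 Y125.054
G1 X98.001 Y165.637
G1 X127.932 Y201.993
G1 X131.963 Y220.732
G00 X40.952 Y174.973
M3 S708
G1 X116.472 Y227.474 F640
G1 X106.950 Y27.301
G1 X18.055 Y94.458
G1 X99.931 Y28.630
M5
G00 X0.000 Y0.000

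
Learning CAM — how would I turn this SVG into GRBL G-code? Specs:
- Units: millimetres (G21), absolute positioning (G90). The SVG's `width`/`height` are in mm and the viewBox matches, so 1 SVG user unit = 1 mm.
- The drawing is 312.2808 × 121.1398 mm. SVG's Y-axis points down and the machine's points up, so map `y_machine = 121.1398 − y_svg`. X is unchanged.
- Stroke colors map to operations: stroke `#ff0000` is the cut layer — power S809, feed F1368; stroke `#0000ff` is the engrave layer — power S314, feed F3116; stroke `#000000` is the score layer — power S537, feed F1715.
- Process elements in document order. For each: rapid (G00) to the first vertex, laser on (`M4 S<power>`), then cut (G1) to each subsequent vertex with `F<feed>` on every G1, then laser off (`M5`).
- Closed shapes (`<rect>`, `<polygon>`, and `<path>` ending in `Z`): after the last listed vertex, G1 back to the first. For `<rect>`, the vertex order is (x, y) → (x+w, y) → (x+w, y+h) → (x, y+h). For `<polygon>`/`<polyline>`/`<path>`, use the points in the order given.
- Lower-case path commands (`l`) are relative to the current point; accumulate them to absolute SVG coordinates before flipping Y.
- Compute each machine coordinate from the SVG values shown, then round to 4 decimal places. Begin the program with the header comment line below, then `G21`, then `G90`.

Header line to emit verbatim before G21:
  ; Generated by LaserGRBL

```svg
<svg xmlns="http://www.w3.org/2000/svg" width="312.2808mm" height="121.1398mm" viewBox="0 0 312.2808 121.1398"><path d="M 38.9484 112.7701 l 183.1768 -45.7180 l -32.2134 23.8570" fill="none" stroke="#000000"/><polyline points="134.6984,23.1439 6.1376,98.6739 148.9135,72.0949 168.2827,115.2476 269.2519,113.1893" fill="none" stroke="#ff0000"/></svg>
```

; Generated by LaserGRBL
G21
G90
G00 X38.9484 Y8.3697
M4 S537
G1 X222.1252 Y54.0877 F1715
G1 X189.9118 Y30.2307 F1715
M5
G00 X134.6984 Y97.9959
M4 S809
G1 X6.1376 Y22.4659 F1368
G1 X148.9135 Y49.0449 F1368
G1 X168.2827 Y5.8922 F1368
G1 X269.2519 Y7.9505 F1368
M5

1 u = 1 mm; y_m = 121.1398 − y.

[1] `<path>` open polyline, #000000→score S537 F1715: (38.9484,8.3697) → (222.1252,54.0877) → (189.9118,30.2307)

[2] `<polyline>` open polyline, #ff0000→cut S809 F1368: (134.6984,97.9959) → (6.1376,22.4659) → (148.9135,49.0449) → (168.2827,5.8922) → (269.2519,7.9505)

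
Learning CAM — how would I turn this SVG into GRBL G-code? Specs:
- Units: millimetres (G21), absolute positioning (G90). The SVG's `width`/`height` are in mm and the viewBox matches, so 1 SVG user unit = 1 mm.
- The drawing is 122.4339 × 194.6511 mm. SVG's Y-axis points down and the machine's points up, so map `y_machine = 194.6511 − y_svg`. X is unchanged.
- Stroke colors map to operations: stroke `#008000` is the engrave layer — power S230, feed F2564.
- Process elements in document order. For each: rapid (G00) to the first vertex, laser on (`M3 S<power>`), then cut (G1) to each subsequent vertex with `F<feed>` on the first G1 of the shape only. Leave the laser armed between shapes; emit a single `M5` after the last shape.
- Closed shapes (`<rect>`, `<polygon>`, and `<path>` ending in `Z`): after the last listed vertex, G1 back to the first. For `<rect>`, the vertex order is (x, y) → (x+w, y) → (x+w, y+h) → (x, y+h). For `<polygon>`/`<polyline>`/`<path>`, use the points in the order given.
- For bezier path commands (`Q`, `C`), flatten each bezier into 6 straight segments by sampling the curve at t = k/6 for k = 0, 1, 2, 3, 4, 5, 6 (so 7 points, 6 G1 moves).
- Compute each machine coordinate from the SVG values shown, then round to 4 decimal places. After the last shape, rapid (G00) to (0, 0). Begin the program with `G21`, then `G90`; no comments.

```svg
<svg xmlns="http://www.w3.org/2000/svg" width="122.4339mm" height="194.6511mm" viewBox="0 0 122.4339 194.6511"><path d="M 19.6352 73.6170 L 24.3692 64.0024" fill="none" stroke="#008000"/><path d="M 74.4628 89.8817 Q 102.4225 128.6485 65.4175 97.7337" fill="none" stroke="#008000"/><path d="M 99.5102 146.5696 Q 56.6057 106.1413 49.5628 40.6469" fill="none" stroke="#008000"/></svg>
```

1 u = 1 mm; y_m = 194.6511 − y.

[1] `<path>` line segment, #008000→engrave S230 F2564: (19.6352,121.0341) → (24.3692,130.6487)

[2] `<path>` quadratic bezier, #008000→engrave S230 F2564: (74.4628,104.7694) → (81.9781,93.7827) → (85.8843,86.6673) → (86.1813,83.4230) → (82.8692,84.0499) → (75.9479,88.5481) → (65.4175,96.9174)

[3] `<path>` quadratic bezier, #008000→engrave S230 F2564: (99.5102,48.0815) → (86.2049,62.2539) → (74.8918,77.8188) → (65.5711,94.7763) → (58.2427,113.1264) → (52.9066,132.8690) → (49.5628,154.0042)

G21
G90
G00 X19.6352 Y121.0341
M3 S230
G1 X24.3692 Y130.6487 F2564
G00 X74.4628 Y104.7694
M3 S230
G1 X81.9781 Y93.7827 F2564
G1 X85.8843 Y86.6673
G1 X86.1813 Y83.4230
G1 X82.8692 Y84.0499
G1 X75.9479 Y88.5481
G1 X65.4175 Y96.9174
G00 X99.5102 Y48.0815
M3 S230
G1 X86.2049 Y62.2539 F2564
G1 X74.8918 Y77.8188
G1 X65.5711 Y94.7763
G1 X58.2427 Y113.1264
G1 X52.9066 Y132.8690
G1 X49.5628 Y154.0042
M5
G00 X0.0000 Y0.0000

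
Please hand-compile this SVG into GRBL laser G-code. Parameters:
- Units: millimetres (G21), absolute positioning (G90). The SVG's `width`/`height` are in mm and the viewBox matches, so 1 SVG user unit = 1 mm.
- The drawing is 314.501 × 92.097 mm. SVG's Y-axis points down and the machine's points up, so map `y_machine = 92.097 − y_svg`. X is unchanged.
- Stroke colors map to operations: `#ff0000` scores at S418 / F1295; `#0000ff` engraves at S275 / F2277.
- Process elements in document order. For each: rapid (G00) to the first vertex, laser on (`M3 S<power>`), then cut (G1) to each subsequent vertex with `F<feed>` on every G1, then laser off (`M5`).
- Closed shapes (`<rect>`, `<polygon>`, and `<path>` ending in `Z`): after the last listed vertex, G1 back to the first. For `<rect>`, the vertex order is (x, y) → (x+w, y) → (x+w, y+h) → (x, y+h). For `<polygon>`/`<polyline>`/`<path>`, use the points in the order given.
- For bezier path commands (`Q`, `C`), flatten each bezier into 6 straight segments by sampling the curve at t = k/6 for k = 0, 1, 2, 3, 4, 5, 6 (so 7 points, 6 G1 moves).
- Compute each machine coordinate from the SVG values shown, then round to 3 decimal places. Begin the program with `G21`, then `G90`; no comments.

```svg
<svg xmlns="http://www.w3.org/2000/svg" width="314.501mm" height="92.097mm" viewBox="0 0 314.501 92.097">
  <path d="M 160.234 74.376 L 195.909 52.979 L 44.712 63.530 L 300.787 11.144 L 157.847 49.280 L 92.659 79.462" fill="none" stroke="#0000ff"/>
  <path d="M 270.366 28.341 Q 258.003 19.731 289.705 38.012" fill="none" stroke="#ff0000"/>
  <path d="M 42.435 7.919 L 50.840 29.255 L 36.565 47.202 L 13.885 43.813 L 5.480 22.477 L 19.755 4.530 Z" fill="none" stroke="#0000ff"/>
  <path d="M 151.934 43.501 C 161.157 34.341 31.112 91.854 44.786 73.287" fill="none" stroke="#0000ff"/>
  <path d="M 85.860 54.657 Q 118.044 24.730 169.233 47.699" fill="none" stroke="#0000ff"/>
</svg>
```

G21
G90
G00 X160.234 Y17.721
M3 S275
G1 X195.909 Y39.118 F2277
G1 X44.712 Y28.567 F2277
G1 X300.787 Y80.953 F2277
G1 X157.847 Y42.817 F2277
G1 X92.659 Y12.635 F2277
M5
G00 X270.366 Y63.756
M3 S418
G1 X267.469 Y65.879 F1295
G1 X267.020 Y66.508 F1295
G1 X269.019 Y65.643 F1295
G1 X273.466 Y63.284 F1295
G1 X280.362 Y59.432 F1295
G1 X289.705 Y54.085 F1295
M5
G00 X42.435 Y84.178
M3 S275
G1 X50.840 Y62.842 F2277
G1 X36.565 Y44.895 F2277
G1 X13.885 Y48.284 F2277
G1 X5.480 Y69.620 F2277
G1 X19.755 Y87.567 F2277
G1 X42.435 Y84.178 F2277
M5
G00 X151.934 Y48.596
M3 S275
G1 X146.250 Y48.281 F2277
G1 X125.215 Y40.819 F2277
G1 X96.691 Y30.175 F2277
G1 X68.537 Y20.316 F2277
G1 X48.615 Y15.206 F2277
G1 X44.786 Y18.810 F2277
M5
G00 X85.860 Y37.440
M3 S275
G1 X97.116 Y45.946 F2277
G1 X109.428 Y51.514 F2277
G1 X122.795 Y54.143 F2277
G1 X137.219 Y53.833 F2277
G1 X152.698 Y50.585 F2277
G1 X169.233 Y44.398 F2277
M5

Since the viewBox matches the mm dimensions, user units are millimetres directly. The only transform is the Y-flip y_m = 92.097 − y_svg.

Shape 1 is a open polyline drawn with `<path>`. Its stroke #0000ff means engrave at S275, F2277. After flipping Y the toolpath is (160.234,17.721) → (195.909,39.118) → (44.712,28.567) → (300.787,80.953) → (157.847,42.817) → (92.659,12.635).

Shape 2 is a quadratic bezier drawn with `<path>`. Its stroke #ff0000 means score at S418, F1295. After flipping Y the toolpath is (270.366,63.756) → (267.469,65.879) → (267.020,66.508) → (269.019,65.643) → (273.466,63.284) → (280.362,59.432) → (289.705,54.085).

Shape 3 is a regular polygon drawn with `<path>`. Its stroke #0000ff means engrave at S275, F2277. After flipping Y the toolpath is (42.435,84.178) → (50.840,62.842) → (36.565,44.895) → (13.885,48.284) → (5.480,69.620) → (19.755,87.567) → (42.435,84.178), returning to the start.

Shape 4 is a cubic bezier drawn with `<path>`. Its stroke #0000ff means engrave at S275, F2277. After flipping Y the toolpath is (151.934,48.596) → (146.250,48.281) → (125.215,40.819) → (96.691,30.175) → (68.537,20.316) → (48.615,15.206) → (44.786,18.810).

Shape 5 is a quadratic bezier drawn with `<path>`. Its stroke #0000ff means engrave at S275, F2277. After flipping Y the toolpath is (85.860,37.440) → (97.116,45.946) → (109.428,51.514) → (122.795,54.143) → (137.219,53.833) → (152.698,50.585) → (169.233,44.398).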